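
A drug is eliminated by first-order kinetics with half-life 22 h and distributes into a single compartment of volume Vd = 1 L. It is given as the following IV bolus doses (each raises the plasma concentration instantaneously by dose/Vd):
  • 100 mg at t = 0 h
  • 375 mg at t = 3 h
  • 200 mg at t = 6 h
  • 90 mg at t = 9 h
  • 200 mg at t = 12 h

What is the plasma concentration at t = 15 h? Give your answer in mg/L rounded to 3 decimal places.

k = ln 2 / 22 = 0.03151 per h
Dose 1 (100 mg at t=0 h): 100·exp(−0.03151·15) = 62.338 mg/L
Dose 2 (375 mg at t=3 h): 375·exp(−0.03151·12) = 256.941 mg/L
Dose 3 (200 mg at t=6 h): 200·exp(−0.03151·9) = 150.620 mg/L
Dose 4 (90 mg at t=9 h): 90·exp(−0.03151·6) = 74.498 mg/L
Dose 5 (200 mg at t=12 h): 200·exp(−0.03151·3) = 181.962 mg/L
C(15) = 62.338 + 256.941 + 150.620 + 74.498 + 181.962 = 726.358 mg/L

726.358 mg/L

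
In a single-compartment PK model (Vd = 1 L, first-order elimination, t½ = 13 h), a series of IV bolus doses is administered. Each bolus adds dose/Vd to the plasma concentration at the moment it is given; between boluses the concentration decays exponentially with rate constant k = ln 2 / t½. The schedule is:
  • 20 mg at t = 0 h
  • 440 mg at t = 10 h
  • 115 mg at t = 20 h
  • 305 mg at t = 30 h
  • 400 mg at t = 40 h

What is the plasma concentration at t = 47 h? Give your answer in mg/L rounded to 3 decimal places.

488.690 mg/L

k = ln 2 / 13 = 0.05332 per h
Dose 1 (20 mg at t=0 h): 20·exp(−0.05332·47) = 1.632 mg/L
Dose 2 (440 mg at t=10 h): 440·exp(−0.05332·37) = 61.189 mg/L
Dose 3 (115 mg at t=20 h): 115·exp(−0.05332·27) = 27.257 mg/L
Dose 4 (305 mg at t=30 h): 305·exp(−0.05332·17) = 123.210 mg/L
Dose 5 (400 mg at t=40 h): 400·exp(−0.05332·7) = 275.402 mg/L
C(47) = 1.632 + 61.189 + 27.257 + 123.210 + 275.402 = 488.690 mg/L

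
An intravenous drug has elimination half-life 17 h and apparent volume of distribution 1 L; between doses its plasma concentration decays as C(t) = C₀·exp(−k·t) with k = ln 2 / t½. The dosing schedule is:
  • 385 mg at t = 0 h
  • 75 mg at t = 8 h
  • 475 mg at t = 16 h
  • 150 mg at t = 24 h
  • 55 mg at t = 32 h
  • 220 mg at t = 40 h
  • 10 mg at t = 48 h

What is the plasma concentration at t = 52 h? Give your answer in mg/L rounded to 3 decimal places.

k = ln 2 / 17 = 0.04077 per h
Dose 1 (385 mg at t=0 h): 385·exp(−0.04077·52) = 46.202 mg/L
Dose 2 (75 mg at t=8 h): 75·exp(−0.04077·44) = 12.472 mg/L
Dose 3 (475 mg at t=16 h): 475·exp(−0.04077·36) = 109.451 mg/L
Dose 4 (150 mg at t=24 h): 150·exp(−0.04077·28) = 47.894 mg/L
Dose 5 (55 mg at t=32 h): 55·exp(−0.04077·20) = 24.334 mg/L
Dose 6 (220 mg at t=40 h): 220·exp(−0.04077·12) = 134.875 mg/L
Dose 7 (10 mg at t=48 h): 10·exp(−0.04077·4) = 8.495 mg/L
C(52) = 46.202 + 12.472 + 109.451 + 47.894 + 24.334 + 134.875 + 8.495 = 383.722 mg/L

383.722 mg/L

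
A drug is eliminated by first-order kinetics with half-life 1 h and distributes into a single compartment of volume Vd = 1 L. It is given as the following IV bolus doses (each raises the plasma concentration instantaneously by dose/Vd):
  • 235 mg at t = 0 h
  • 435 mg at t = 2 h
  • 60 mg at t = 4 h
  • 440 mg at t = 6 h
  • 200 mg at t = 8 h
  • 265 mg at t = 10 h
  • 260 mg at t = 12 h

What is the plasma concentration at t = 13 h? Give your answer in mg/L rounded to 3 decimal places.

k = ln 2 / 1 = 0.69315 per h
Dose 1 (235 mg at t=0 h): 235·exp(−0.69315·13) = 0.029 mg/L
Dose 2 (435 mg at t=2 h): 435·exp(−0.69315·11) = 0.212 mg/L
Dose 3 (60 mg at t=4 h): 60·exp(−0.69315·9) = 0.117 mg/L
Dose 4 (440 mg at t=6 h): 440·exp(−0.69315·7) = 3.438 mg/L
Dose 5 (200 mg at t=8 h): 200·exp(−0.69315·5) = 6.250 mg/L
Dose 6 (265 mg at t=10 h): 265·exp(−0.69315·3) = 33.125 mg/L
Dose 7 (260 mg at t=12 h): 260·exp(−0.69315·1) = 130.000 mg/L
C(13) = 0.029 + 0.212 + 0.117 + 3.438 + 6.250 + 33.125 + 130.000 = 173.171 mg/L

173.171 mg/L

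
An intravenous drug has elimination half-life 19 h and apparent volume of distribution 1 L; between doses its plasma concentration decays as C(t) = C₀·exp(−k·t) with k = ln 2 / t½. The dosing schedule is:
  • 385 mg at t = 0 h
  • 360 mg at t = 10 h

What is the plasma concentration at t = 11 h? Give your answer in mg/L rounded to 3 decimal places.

604.842 mg/L

k = ln 2 / 19 = 0.03648 per h
Dose 1 (385 mg at t=0 h): 385·exp(−0.03648·11) = 257.739 mg/L
Dose 2 (360 mg at t=10 h): 360·exp(−0.03648·1) = 347.103 mg/L
C(11) = 257.739 + 347.103 = 604.842 mg/L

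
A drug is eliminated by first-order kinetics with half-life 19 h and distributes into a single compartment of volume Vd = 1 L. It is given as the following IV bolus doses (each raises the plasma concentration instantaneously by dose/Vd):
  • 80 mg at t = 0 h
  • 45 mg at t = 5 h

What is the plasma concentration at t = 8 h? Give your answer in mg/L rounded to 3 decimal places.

k = ln 2 / 19 = 0.03648 per h
Dose 1 (80 mg at t=0 h): 80·exp(−0.03648·8) = 59.750 mg/L
Dose 2 (45 mg at t=5 h): 45·exp(−0.03648·3) = 40.335 mg/L
C(8) = 59.750 + 40.335 = 100.085 mg/L

100.085 mg/L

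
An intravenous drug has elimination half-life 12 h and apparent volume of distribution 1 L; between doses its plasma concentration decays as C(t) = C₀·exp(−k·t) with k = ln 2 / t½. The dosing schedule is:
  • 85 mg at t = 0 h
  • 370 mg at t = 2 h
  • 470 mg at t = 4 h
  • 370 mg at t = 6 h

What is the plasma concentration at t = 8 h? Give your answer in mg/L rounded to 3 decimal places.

k = ln 2 / 12 = 0.05776 per h
Dose 1 (85 mg at t=0 h): 85·exp(−0.05776·8) = 53.547 mg/L
Dose 2 (370 mg at t=2 h): 370·exp(−0.05776·6) = 261.630 mg/L
Dose 3 (470 mg at t=4 h): 470·exp(−0.05776·4) = 373.039 mg/L
Dose 4 (370 mg at t=6 h): 370·exp(−0.05776·2) = 329.633 mg/L
C(8) = 53.547 + 261.630 + 373.039 + 329.633 = 1017.848 mg/L

1017.848 mg/L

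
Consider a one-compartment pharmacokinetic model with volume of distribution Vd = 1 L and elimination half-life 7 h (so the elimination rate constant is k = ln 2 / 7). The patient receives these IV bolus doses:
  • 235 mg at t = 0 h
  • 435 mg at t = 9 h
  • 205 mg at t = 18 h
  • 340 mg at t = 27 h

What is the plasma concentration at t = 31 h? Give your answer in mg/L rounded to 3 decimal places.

345.549 mg/L

k = ln 2 / 7 = 0.09902 per h
Dose 1 (235 mg at t=0 h): 235·exp(−0.09902·31) = 10.913 mg/L
Dose 2 (435 mg at t=9 h): 435·exp(−0.09902·22) = 49.249 mg/L
Dose 3 (205 mg at t=18 h): 205·exp(−0.09902·13) = 56.585 mg/L
Dose 4 (340 mg at t=27 h): 340·exp(−0.09902·4) = 228.803 mg/L
C(31) = 10.913 + 49.249 + 56.585 + 228.803 = 345.549 mg/L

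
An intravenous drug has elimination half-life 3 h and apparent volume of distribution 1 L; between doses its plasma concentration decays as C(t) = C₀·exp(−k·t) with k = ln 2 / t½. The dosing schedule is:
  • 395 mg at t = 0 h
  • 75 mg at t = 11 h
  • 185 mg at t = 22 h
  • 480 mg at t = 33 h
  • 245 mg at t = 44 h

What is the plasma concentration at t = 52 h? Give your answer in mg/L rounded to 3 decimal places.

44.727 mg/L

k = ln 2 / 3 = 0.23105 per h
Dose 1 (395 mg at t=0 h): 395·exp(−0.23105·52) = 0.002 mg/L
Dose 2 (75 mg at t=11 h): 75·exp(−0.23105·41) = 0.006 mg/L
Dose 3 (185 mg at t=22 h): 185·exp(−0.23105·30) = 0.181 mg/L
Dose 4 (480 mg at t=33 h): 480·exp(−0.23105·19) = 5.953 mg/L
Dose 5 (245 mg at t=44 h): 245·exp(−0.23105·8) = 38.585 mg/L
C(52) = 0.002 + 0.006 + 0.181 + 5.953 + 38.585 = 44.727 mg/L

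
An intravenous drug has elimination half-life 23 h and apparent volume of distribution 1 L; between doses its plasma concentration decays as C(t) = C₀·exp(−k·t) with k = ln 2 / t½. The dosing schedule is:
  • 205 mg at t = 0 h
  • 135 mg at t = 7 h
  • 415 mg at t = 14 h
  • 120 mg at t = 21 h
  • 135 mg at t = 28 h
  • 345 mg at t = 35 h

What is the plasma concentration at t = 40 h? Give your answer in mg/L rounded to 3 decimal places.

k = ln 2 / 23 = 0.03014 per h
Dose 1 (205 mg at t=0 h): 205·exp(−0.03014·40) = 61.408 mg/L
Dose 2 (135 mg at t=7 h): 135·exp(−0.03014·33) = 49.937 mg/L
Dose 3 (415 mg at t=14 h): 415·exp(−0.03014·26) = 189.563 mg/L
Dose 4 (120 mg at t=21 h): 120·exp(−0.03014·19) = 67.687 mg/L
Dose 5 (135 mg at t=28 h): 135·exp(−0.03014·12) = 94.032 mg/L
Dose 6 (345 mg at t=35 h): 345·exp(−0.03014·5) = 296.741 mg/L
C(40) = 61.408 + 49.937 + 189.563 + 67.687 + 94.032 + 296.741 = 759.367 mg/L

759.367 mg/L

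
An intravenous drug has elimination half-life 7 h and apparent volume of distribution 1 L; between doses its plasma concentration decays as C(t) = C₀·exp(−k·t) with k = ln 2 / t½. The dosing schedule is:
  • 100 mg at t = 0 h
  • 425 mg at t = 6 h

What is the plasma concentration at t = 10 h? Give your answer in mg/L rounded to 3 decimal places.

k = ln 2 / 7 = 0.09902 per h
Dose 1 (100 mg at t=0 h): 100·exp(−0.09902·10) = 37.150 mg/L
Dose 2 (425 mg at t=6 h): 425·exp(−0.09902·4) = 286.004 mg/L
C(10) = 37.150 + 286.004 = 323.154 mg/L

323.154 mg/L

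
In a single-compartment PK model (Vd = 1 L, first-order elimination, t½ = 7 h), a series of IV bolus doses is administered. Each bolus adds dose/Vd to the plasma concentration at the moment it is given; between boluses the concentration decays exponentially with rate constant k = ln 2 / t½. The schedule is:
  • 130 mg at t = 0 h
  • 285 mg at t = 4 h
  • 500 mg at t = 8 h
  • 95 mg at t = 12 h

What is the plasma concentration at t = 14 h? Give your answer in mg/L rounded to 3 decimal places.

492.331 mg/L

k = ln 2 / 7 = 0.09902 per h
Dose 1 (130 mg at t=0 h): 130·exp(−0.09902·14) = 32.500 mg/L
Dose 2 (285 mg at t=4 h): 285·exp(−0.09902·10) = 105.877 mg/L
Dose 3 (500 mg at t=8 h): 500·exp(−0.09902·6) = 276.022 mg/L
Dose 4 (95 mg at t=12 h): 95·exp(−0.09902·2) = 77.932 mg/L
C(14) = 32.500 + 105.877 + 276.022 + 77.932 = 492.331 mg/L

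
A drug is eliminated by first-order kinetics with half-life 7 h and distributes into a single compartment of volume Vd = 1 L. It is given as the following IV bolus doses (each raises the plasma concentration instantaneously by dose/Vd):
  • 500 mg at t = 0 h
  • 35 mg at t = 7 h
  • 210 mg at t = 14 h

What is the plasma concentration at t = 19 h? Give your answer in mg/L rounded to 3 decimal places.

k = ln 2 / 7 = 0.09902 per h
Dose 1 (500 mg at t=0 h): 500·exp(−0.09902·19) = 76.188 mg/L
Dose 2 (35 mg at t=7 h): 35·exp(−0.09902·12) = 10.666 mg/L
Dose 3 (210 mg at t=14 h): 210·exp(−0.09902·5) = 127.996 mg/L
C(19) = 76.188 + 10.666 + 127.996 = 214.851 mg/L

214.851 mg/L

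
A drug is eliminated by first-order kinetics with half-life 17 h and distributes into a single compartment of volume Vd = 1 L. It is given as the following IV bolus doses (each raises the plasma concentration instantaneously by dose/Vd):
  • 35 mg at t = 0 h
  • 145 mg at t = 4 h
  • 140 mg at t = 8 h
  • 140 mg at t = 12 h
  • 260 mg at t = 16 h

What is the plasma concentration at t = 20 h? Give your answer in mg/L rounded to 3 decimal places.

498.739 mg/L

k = ln 2 / 17 = 0.04077 per h
Dose 1 (35 mg at t=0 h): 35·exp(−0.04077·20) = 15.485 mg/L
Dose 2 (145 mg at t=4 h): 145·exp(−0.04077·16) = 75.517 mg/L
Dose 3 (140 mg at t=8 h): 140·exp(−0.04077·12) = 85.829 mg/L
Dose 4 (140 mg at t=12 h): 140·exp(−0.04077·8) = 101.034 mg/L
Dose 5 (260 mg at t=16 h): 260·exp(−0.04077·4) = 220.873 mg/L
C(20) = 15.485 + 75.517 + 85.829 + 101.034 + 220.873 = 498.739 mg/L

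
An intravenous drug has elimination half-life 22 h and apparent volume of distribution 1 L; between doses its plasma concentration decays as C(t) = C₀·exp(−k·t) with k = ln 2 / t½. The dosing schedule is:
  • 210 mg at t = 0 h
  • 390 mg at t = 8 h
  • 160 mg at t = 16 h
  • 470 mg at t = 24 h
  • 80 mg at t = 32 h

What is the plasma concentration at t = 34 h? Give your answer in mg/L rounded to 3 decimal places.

752.691 mg/L

k = ln 2 / 22 = 0.03151 per h
Dose 1 (210 mg at t=0 h): 210·exp(−0.03151·34) = 71.943 mg/L
Dose 2 (390 mg at t=8 h): 390·exp(−0.03151·26) = 171.910 mg/L
Dose 3 (160 mg at t=16 h): 160·exp(−0.03151·18) = 90.745 mg/L
Dose 4 (470 mg at t=24 h): 470·exp(−0.03151·10) = 342.978 mg/L
Dose 5 (80 mg at t=32 h): 80·exp(−0.03151·2) = 75.114 mg/L
C(34) = 71.943 + 171.910 + 90.745 + 342.978 + 75.114 = 752.691 mg/L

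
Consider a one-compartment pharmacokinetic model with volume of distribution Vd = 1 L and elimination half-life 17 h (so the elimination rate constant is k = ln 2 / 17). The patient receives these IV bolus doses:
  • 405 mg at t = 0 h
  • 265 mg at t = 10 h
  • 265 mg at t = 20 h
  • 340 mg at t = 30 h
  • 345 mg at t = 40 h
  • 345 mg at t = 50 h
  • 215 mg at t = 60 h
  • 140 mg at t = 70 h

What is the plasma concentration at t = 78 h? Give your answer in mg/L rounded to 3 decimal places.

493.994 mg/L

k = ln 2 / 17 = 0.04077 per h
Dose 1 (405 mg at t=0 h): 405·exp(−0.04077·78) = 16.837 mg/L
Dose 2 (265 mg at t=10 h): 265·exp(−0.04077·68) = 16.562 mg/L
Dose 3 (265 mg at t=20 h): 265·exp(−0.04077·58) = 24.900 mg/L
Dose 4 (340 mg at t=30 h): 340·exp(−0.04077·48) = 48.030 mg/L
Dose 5 (345 mg at t=40 h): 345·exp(−0.04077·38) = 73.270 mg/L
Dose 6 (345 mg at t=50 h): 345·exp(−0.04077·28) = 110.155 mg/L
Dose 7 (215 mg at t=60 h): 215·exp(−0.04077·18) = 103.205 mg/L
Dose 8 (140 mg at t=70 h): 140·exp(−0.04077·8) = 101.034 mg/L
C(78) = 16.837 + 16.562 + 24.900 + 48.030 + 73.270 + 110.155 + 103.205 + 101.034 = 493.994 mg/L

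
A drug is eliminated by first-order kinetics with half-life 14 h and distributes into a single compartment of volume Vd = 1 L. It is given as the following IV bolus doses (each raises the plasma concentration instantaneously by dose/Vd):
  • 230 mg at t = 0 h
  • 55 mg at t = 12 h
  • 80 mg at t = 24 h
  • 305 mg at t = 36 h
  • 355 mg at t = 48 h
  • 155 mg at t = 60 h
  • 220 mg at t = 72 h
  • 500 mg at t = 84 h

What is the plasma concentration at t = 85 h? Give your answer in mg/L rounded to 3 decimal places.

728.989 mg/L

k = ln 2 / 14 = 0.04951 per h
Dose 1 (230 mg at t=0 h): 230·exp(−0.04951·85) = 3.420 mg/L
Dose 2 (55 mg at t=12 h): 55·exp(−0.04951·73) = 1.482 mg/L
Dose 3 (80 mg at t=24 h): 80·exp(−0.04951·61) = 3.904 mg/L
Dose 4 (305 mg at t=36 h): 305·exp(−0.04951·49) = 26.958 mg/L
Dose 5 (355 mg at t=48 h): 355·exp(−0.04951·37) = 56.839 mg/L
Dose 6 (155 mg at t=60 h): 155·exp(−0.04951·25) = 44.955 mg/L
Dose 7 (220 mg at t=72 h): 220·exp(−0.04951·13) = 115.583 mg/L
Dose 8 (500 mg at t=84 h): 500·exp(−0.04951·1) = 475.848 mg/L
C(85) = 3.420 + 1.482 + 3.904 + 26.958 + 56.839 + 44.955 + 115.583 + 475.848 = 728.989 mg/L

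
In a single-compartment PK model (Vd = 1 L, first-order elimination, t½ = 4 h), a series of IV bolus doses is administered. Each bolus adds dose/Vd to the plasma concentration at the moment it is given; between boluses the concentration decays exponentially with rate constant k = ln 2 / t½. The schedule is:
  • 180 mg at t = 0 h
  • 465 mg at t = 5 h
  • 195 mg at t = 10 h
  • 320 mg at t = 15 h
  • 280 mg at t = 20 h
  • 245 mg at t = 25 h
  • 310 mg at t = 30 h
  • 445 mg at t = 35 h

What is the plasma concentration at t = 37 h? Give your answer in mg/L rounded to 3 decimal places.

463.162 mg/L

k = ln 2 / 4 = 0.17329 per h
Dose 1 (180 mg at t=0 h): 180·exp(−0.17329·37) = 0.296 mg/L
Dose 2 (465 mg at t=5 h): 465·exp(−0.17329·32) = 1.816 mg/L
Dose 3 (195 mg at t=10 h): 195·exp(−0.17329·27) = 1.812 mg/L
Dose 4 (320 mg at t=15 h): 320·exp(−0.17329·22) = 7.071 mg/L
Dose 5 (280 mg at t=20 h): 280·exp(−0.17329·17) = 14.716 mg/L
Dose 6 (245 mg at t=25 h): 245·exp(−0.17329·12) = 30.625 mg/L
Dose 7 (310 mg at t=30 h): 310·exp(−0.17329·7) = 92.164 mg/L
Dose 8 (445 mg at t=35 h): 445·exp(−0.17329·2) = 314.663 mg/L
C(37) = 0.296 + 1.816 + 1.812 + 7.071 + 14.716 + 30.625 + 92.164 + 314.663 = 463.162 mg/L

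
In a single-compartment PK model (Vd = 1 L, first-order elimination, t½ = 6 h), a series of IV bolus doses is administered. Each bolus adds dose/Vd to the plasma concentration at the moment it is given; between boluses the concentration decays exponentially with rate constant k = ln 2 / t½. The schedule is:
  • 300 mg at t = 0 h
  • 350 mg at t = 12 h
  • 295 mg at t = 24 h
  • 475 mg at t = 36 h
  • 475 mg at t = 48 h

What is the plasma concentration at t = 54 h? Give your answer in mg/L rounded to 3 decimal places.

309.414 mg/L

k = ln 2 / 6 = 0.11552 per h
Dose 1 (300 mg at t=0 h): 300·exp(−0.11552·54) = 0.586 mg/L
Dose 2 (350 mg at t=12 h): 350·exp(−0.11552·42) = 2.734 mg/L
Dose 3 (295 mg at t=24 h): 295·exp(−0.11552·30) = 9.219 mg/L
Dose 4 (475 mg at t=36 h): 475·exp(−0.11552·18) = 59.375 mg/L
Dose 5 (475 mg at t=48 h): 475·exp(−0.11552·6) = 237.500 mg/L
C(54) = 0.586 + 2.734 + 9.219 + 59.375 + 237.500 = 309.414 mg/L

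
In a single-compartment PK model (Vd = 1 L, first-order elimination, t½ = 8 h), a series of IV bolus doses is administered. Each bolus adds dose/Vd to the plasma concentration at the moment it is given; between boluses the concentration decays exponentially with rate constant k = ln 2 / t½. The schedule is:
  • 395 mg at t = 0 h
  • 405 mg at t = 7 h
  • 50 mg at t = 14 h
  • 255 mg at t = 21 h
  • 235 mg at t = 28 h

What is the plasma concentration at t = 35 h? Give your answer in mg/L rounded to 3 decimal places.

266.886 mg/L

k = ln 2 / 8 = 0.08664 per h
Dose 1 (395 mg at t=0 h): 395·exp(−0.08664·35) = 19.037 mg/L
Dose 2 (405 mg at t=7 h): 405·exp(−0.08664·28) = 35.797 mg/L
Dose 3 (50 mg at t=14 h): 50·exp(−0.08664·21) = 8.105 mg/L
Dose 4 (255 mg at t=21 h): 255·exp(−0.08664·14) = 75.812 mg/L
Dose 5 (235 mg at t=28 h): 235·exp(−0.08664·7) = 128.135 mg/L
C(35) = 19.037 + 35.797 + 8.105 + 75.812 + 128.135 = 266.886 mg/L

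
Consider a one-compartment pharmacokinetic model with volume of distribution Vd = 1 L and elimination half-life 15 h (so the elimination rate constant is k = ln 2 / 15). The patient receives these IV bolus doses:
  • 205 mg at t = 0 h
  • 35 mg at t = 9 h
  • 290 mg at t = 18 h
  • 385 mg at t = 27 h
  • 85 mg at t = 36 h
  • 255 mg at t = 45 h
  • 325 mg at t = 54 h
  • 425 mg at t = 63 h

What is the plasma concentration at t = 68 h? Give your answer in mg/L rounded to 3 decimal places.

k = ln 2 / 15 = 0.04621 per h
Dose 1 (205 mg at t=0 h): 205·exp(−0.04621·68) = 8.853 mg/L
Dose 2 (35 mg at t=9 h): 35·exp(−0.04621·59) = 2.291 mg/L
Dose 3 (290 mg at t=18 h): 290·exp(−0.04621·50) = 28.772 mg/L
Dose 4 (385 mg at t=27 h): 385·exp(−0.04621·41) = 57.896 mg/L
Dose 5 (85 mg at t=36 h): 85·exp(−0.04621·32) = 19.374 mg/L
Dose 6 (255 mg at t=45 h): 255·exp(−0.04621·23) = 88.097 mg/L
Dose 7 (325 mg at t=54 h): 325·exp(−0.04621·14) = 170.185 mg/L
Dose 8 (425 mg at t=63 h): 425·exp(−0.04621·5) = 337.323 mg/L
C(68) = 8.853 + 2.291 + 28.772 + 57.896 + 19.374 + 88.097 + 170.185 + 337.323 = 712.790 mg/L

712.790 mg/L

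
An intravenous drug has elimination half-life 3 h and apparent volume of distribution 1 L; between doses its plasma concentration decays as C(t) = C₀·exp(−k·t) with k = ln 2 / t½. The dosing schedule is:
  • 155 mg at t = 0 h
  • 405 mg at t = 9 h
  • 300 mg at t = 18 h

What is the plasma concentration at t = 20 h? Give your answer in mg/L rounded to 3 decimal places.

k = ln 2 / 3 = 0.23105 per h
Dose 1 (155 mg at t=0 h): 155·exp(−0.23105·20) = 1.526 mg/L
Dose 2 (405 mg at t=9 h): 405·exp(−0.23105·11) = 31.892 mg/L
Dose 3 (300 mg at t=18 h): 300·exp(−0.23105·2) = 188.988 mg/L
C(20) = 1.526 + 31.892 + 188.988 = 222.406 mg/L

222.406 mg/L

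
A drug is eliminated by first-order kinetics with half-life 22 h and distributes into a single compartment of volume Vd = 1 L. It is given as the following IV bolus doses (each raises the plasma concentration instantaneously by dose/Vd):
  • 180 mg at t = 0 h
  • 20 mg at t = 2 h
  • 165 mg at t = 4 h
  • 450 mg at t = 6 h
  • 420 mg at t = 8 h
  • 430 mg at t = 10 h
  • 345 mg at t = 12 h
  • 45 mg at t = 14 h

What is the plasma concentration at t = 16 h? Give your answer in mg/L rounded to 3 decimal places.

1591.792 mg/L

k = ln 2 / 22 = 0.03151 per h
Dose 1 (180 mg at t=0 h): 180·exp(−0.03151·16) = 108.728 mg/L
Dose 2 (20 mg at t=2 h): 20·exp(−0.03151·14) = 12.867 mg/L
Dose 3 (165 mg at t=4 h): 165·exp(−0.03151·12) = 113.054 mg/L
Dose 4 (450 mg at t=6 h): 450·exp(−0.03151·10) = 328.383 mg/L
Dose 5 (420 mg at t=8 h): 420·exp(−0.03151·8) = 326.425 mg/L
Dose 6 (430 mg at t=10 h): 430·exp(−0.03151·6) = 355.934 mg/L
Dose 7 (345 mg at t=12 h): 345·exp(−0.03151·4) = 304.149 mg/L
Dose 8 (45 mg at t=14 h): 45·exp(−0.03151·2) = 42.252 mg/L
C(16) = 108.728 + 12.867 + 113.054 + 328.383 + 326.425 + 355.934 + 304.149 + 42.252 = 1591.792 mg/L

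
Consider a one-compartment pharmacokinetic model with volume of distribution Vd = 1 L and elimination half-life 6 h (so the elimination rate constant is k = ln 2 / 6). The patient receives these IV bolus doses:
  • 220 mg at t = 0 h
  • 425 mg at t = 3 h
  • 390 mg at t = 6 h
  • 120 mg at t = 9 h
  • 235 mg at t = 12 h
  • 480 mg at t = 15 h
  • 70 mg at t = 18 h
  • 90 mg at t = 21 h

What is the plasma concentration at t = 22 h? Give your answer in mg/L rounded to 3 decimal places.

k = ln 2 / 6 = 0.11552 per h
Dose 1 (220 mg at t=0 h): 220·exp(−0.11552·22) = 17.324 mg/L
Dose 2 (425 mg at t=3 h): 425·exp(−0.11552·19) = 47.329 mg/L
Dose 3 (390 mg at t=6 h): 390·exp(−0.11552·16) = 61.421 mg/L
Dose 4 (120 mg at t=9 h): 120·exp(−0.11552·13) = 26.727 mg/L
Dose 5 (235 mg at t=12 h): 235·exp(−0.11552·10) = 74.020 mg/L
Dose 6 (480 mg at t=15 h): 480·exp(−0.11552·7) = 213.816 mg/L
Dose 7 (70 mg at t=18 h): 70·exp(−0.11552·4) = 44.097 mg/L
Dose 8 (90 mg at t=21 h): 90·exp(−0.11552·1) = 80.181 mg/L
C(22) = 17.324 + 47.329 + 61.421 + 26.727 + 74.020 + 213.816 + 44.097 + 80.181 = 564.915 mg/L

564.915 mg/L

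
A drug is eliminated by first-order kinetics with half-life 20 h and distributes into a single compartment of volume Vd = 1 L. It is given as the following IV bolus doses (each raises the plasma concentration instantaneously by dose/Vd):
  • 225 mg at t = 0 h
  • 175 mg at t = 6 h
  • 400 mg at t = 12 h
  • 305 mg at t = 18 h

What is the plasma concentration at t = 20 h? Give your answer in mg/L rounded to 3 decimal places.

k = ln 2 / 20 = 0.03466 per h
Dose 1 (225 mg at t=0 h): 225·exp(−0.03466·20) = 112.500 mg/L
Dose 2 (175 mg at t=6 h): 175·exp(−0.03466·14) = 107.725 mg/L
Dose 3 (400 mg at t=12 h): 400·exp(−0.03466·8) = 303.143 mg/L
Dose 4 (305 mg at t=18 h): 305·exp(−0.03466·2) = 284.575 mg/L
C(20) = 112.500 + 107.725 + 303.143 + 284.575 = 807.944 mg/L

807.944 mg/L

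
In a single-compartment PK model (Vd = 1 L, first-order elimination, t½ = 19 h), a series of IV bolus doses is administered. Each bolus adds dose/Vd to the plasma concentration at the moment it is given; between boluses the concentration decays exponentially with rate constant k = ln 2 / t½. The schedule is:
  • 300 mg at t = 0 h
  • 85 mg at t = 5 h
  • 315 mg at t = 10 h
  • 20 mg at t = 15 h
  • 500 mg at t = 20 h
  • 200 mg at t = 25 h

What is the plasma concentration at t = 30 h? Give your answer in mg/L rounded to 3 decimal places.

k = ln 2 / 19 = 0.03648 per h
Dose 1 (300 mg at t=0 h): 300·exp(−0.03648·30) = 100.418 mg/L
Dose 2 (85 mg at t=5 h): 85·exp(−0.03648·25) = 34.145 mg/L
Dose 3 (315 mg at t=10 h): 315·exp(−0.03648·20) = 151.858 mg/L
Dose 4 (20 mg at t=15 h): 20·exp(−0.03648·15) = 11.571 mg/L
Dose 5 (500 mg at t=20 h): 500·exp(−0.03648·10) = 347.163 mg/L
Dose 6 (200 mg at t=25 h): 200·exp(−0.03648·5) = 166.652 mg/L
C(30) = 100.418 + 34.145 + 151.858 + 11.571 + 347.163 + 166.652 = 811.807 mg/L

811.807 mg/L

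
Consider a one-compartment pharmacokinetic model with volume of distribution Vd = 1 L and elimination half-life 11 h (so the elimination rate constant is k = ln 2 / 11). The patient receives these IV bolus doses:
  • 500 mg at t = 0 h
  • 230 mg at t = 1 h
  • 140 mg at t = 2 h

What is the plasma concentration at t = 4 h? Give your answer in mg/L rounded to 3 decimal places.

702.408 mg/L

k = ln 2 / 11 = 0.06301 per h
Dose 1 (500 mg at t=0 h): 500·exp(−0.06301·4) = 388.602 mg/L
Dose 2 (230 mg at t=1 h): 230·exp(−0.06301·3) = 190.383 mg/L
Dose 3 (140 mg at t=2 h): 140·exp(−0.06301·2) = 123.423 mg/L
C(4) = 388.602 + 190.383 + 123.423 = 702.408 mg/L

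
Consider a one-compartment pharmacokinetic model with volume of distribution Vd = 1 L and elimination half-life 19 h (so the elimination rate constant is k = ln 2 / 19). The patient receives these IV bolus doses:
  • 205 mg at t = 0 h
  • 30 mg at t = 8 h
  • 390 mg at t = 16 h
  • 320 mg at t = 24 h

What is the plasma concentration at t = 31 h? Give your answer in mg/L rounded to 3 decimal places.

552.642 mg/L

k = ln 2 / 19 = 0.03648 per h
Dose 1 (205 mg at t=0 h): 205·exp(−0.03648·31) = 66.161 mg/L
Dose 2 (30 mg at t=8 h): 30·exp(−0.03648·23) = 12.963 mg/L
Dose 3 (390 mg at t=16 h): 390·exp(−0.03648·15) = 225.636 mg/L
Dose 4 (320 mg at t=24 h): 320·exp(−0.03648·7) = 247.882 mg/L
C(31) = 66.161 + 12.963 + 225.636 + 247.882 = 552.642 mg/L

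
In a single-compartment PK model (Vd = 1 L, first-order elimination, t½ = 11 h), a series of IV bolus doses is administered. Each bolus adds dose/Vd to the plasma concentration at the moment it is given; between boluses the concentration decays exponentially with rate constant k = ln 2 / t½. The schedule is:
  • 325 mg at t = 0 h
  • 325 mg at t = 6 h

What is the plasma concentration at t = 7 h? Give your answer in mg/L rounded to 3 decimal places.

k = ln 2 / 11 = 0.06301 per h
Dose 1 (325 mg at t=0 h): 325·exp(−0.06301·7) = 209.083 mg/L
Dose 2 (325 mg at t=6 h): 325·exp(−0.06301·1) = 305.153 mg/L
C(7) = 209.083 + 305.153 = 514.236 mg/L

514.236 mg/L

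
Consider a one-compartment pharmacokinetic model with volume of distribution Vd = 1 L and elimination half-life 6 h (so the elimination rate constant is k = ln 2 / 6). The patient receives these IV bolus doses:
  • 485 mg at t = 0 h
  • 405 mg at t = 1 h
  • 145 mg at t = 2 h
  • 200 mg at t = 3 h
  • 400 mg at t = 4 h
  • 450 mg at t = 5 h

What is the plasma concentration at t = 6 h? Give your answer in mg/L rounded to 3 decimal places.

k = ln 2 / 6 = 0.11552 per h
Dose 1 (485 mg at t=0 h): 485·exp(−0.11552·6) = 242.500 mg/L
Dose 2 (405 mg at t=1 h): 405·exp(−0.11552·5) = 227.299 mg/L
Dose 3 (145 mg at t=2 h): 145·exp(−0.11552·4) = 91.344 mg/L
Dose 4 (200 mg at t=3 h): 200·exp(−0.11552·3) = 141.421 mg/L
Dose 5 (400 mg at t=4 h): 400·exp(−0.11552·2) = 317.480 mg/L
Dose 6 (450 mg at t=5 h): 450·exp(−0.11552·1) = 400.904 mg/L
C(6) = 242.500 + 227.299 + 91.344 + 141.421 + 317.480 + 400.904 = 1420.949 mg/L

1420.949 mg/L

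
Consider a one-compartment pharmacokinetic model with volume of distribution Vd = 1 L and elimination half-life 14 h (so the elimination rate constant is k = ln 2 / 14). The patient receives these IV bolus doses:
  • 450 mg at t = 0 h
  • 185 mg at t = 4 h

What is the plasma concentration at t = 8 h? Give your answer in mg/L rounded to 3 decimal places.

454.590 mg/L

k = ln 2 / 14 = 0.04951 per h
Dose 1 (450 mg at t=0 h): 450·exp(−0.04951·8) = 302.828 mg/L
Dose 2 (185 mg at t=4 h): 185·exp(−0.04951·4) = 151.762 mg/L
C(8) = 302.828 + 151.762 = 454.590 mg/L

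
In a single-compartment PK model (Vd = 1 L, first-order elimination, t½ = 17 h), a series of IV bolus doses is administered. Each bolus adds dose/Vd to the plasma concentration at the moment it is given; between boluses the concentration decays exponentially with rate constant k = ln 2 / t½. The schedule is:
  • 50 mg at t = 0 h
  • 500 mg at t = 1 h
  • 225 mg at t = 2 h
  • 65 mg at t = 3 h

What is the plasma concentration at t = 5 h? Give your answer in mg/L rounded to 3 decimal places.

724.539 mg/L

k = ln 2 / 17 = 0.04077 per h
Dose 1 (50 mg at t=0 h): 50·exp(−0.04077·5) = 40.779 mg/L
Dose 2 (500 mg at t=1 h): 500·exp(−0.04077·4) = 424.756 mg/L
Dose 3 (225 mg at t=2 h): 225·exp(−0.04077·3) = 199.095 mg/L
Dose 4 (65 mg at t=3 h): 65·exp(−0.04077·2) = 59.910 mg/L
C(5) = 40.779 + 424.756 + 199.095 + 59.910 = 724.539 mg/L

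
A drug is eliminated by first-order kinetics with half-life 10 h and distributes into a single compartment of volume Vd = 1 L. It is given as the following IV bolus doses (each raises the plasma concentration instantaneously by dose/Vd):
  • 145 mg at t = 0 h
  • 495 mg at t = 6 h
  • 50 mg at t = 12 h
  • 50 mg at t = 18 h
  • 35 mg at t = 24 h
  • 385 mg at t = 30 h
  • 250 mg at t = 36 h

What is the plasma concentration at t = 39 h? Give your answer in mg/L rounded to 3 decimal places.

501.082 mg/L

k = ln 2 / 10 = 0.06931 per h
Dose 1 (145 mg at t=0 h): 145·exp(−0.06931·39) = 9.713 mg/L
Dose 2 (495 mg at t=6 h): 495·exp(−0.06931·33) = 50.258 mg/L
Dose 3 (50 mg at t=12 h): 50·exp(−0.06931·27) = 7.695 mg/L
Dose 4 (50 mg at t=18 h): 50·exp(−0.06931·21) = 11.663 mg/L
Dose 5 (35 mg at t=24 h): 35·exp(−0.06931·15) = 12.374 mg/L
Dose 6 (385 mg at t=30 h): 385·exp(−0.06931·9) = 206.316 mg/L
Dose 7 (250 mg at t=36 h): 250·exp(−0.06931·3) = 203.063 mg/L
C(39) = 9.713 + 50.258 + 7.695 + 11.663 + 12.374 + 206.316 + 203.063 = 501.082 mg/L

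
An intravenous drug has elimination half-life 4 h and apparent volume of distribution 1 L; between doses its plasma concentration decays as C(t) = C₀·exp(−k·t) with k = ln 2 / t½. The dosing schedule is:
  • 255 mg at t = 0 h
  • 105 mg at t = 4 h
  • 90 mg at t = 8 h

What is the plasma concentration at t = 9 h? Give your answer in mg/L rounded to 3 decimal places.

173.435 mg/L

k = ln 2 / 4 = 0.17329 per h
Dose 1 (255 mg at t=0 h): 255·exp(−0.17329·9) = 53.607 mg/L
Dose 2 (105 mg at t=4 h): 105·exp(−0.17329·5) = 44.147 mg/L
Dose 3 (90 mg at t=8 h): 90·exp(−0.17329·1) = 75.681 mg/L
C(9) = 53.607 + 44.147 + 75.681 = 173.435 mg/L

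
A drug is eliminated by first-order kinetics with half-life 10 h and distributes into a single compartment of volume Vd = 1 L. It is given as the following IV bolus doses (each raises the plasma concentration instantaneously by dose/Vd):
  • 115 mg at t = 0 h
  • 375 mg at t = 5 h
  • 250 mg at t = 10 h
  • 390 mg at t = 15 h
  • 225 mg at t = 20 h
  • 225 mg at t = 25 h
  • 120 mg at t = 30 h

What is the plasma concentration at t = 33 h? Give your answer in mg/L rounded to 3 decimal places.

546.362 mg/L

k = ln 2 / 10 = 0.06931 per h
Dose 1 (115 mg at t=0 h): 115·exp(−0.06931·33) = 11.676 mg/L
Dose 2 (375 mg at t=5 h): 375·exp(−0.06931·28) = 53.845 mg/L
Dose 3 (250 mg at t=10 h): 250·exp(−0.06931·23) = 50.766 mg/L
Dose 4 (390 mg at t=15 h): 390·exp(−0.06931·18) = 111.998 mg/L
Dose 5 (225 mg at t=20 h): 225·exp(−0.06931·13) = 91.378 mg/L
Dose 6 (225 mg at t=25 h): 225·exp(−0.06931·8) = 129.229 mg/L
Dose 7 (120 mg at t=30 h): 120·exp(−0.06931·3) = 97.470 mg/L
C(33) = 11.676 + 53.845 + 50.766 + 111.998 + 91.378 + 129.229 + 97.470 = 546.362 mg/L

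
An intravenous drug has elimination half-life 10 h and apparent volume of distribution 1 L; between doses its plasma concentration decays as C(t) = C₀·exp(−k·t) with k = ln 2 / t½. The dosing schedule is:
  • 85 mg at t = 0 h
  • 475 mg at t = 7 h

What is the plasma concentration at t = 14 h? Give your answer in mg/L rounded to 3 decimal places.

324.606 mg/L

k = ln 2 / 10 = 0.06931 per h
Dose 1 (85 mg at t=0 h): 85·exp(−0.06931·14) = 32.209 mg/L
Dose 2 (475 mg at t=7 h): 475·exp(−0.06931·7) = 292.397 mg/L
C(14) = 32.209 + 292.397 = 324.606 mg/L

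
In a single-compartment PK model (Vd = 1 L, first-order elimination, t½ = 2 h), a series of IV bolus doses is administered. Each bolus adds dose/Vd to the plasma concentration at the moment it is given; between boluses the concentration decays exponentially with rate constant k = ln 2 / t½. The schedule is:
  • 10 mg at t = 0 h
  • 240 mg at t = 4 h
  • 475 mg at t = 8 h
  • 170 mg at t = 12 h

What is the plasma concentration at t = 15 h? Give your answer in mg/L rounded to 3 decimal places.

k = ln 2 / 2 = 0.34657 per h
Dose 1 (10 mg at t=0 h): 10·exp(−0.34657·15) = 0.055 mg/L
Dose 2 (240 mg at t=4 h): 240·exp(−0.34657·11) = 5.303 mg/L
Dose 3 (475 mg at t=8 h): 475·exp(−0.34657·7) = 41.984 mg/L
Dose 4 (170 mg at t=12 h): 170·exp(−0.34657·3) = 60.104 mg/L
C(15) = 0.055 + 5.303 + 41.984 + 60.104 = 107.447 mg/L

107.447 mg/L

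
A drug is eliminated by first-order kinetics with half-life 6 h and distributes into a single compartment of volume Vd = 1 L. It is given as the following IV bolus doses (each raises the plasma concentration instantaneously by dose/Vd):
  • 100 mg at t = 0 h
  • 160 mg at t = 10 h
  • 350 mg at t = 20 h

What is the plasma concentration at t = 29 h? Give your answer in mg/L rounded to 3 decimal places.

k = ln 2 / 6 = 0.11552 per h
Dose 1 (100 mg at t=0 h): 100·exp(−0.11552·29) = 3.508 mg/L
Dose 2 (160 mg at t=10 h): 160·exp(−0.11552·19) = 17.818 mg/L
Dose 3 (350 mg at t=20 h): 350·exp(−0.11552·9) = 123.744 mg/L
C(29) = 3.508 + 17.818 + 123.744 = 145.069 mg/L

145.069 mg/L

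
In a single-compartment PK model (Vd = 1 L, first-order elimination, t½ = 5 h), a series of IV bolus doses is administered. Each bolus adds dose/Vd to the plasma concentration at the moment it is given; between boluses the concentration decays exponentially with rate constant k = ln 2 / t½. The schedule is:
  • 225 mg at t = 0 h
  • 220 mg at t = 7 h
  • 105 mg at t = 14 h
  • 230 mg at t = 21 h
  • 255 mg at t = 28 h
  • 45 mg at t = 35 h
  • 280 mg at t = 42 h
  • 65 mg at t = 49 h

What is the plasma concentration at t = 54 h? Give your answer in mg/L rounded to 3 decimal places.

98.951 mg/L

k = ln 2 / 5 = 0.13863 per h
Dose 1 (225 mg at t=0 h): 225·exp(−0.13863·54) = 0.126 mg/L
Dose 2 (220 mg at t=7 h): 220·exp(−0.13863·47) = 0.326 mg/L
Dose 3 (105 mg at t=14 h): 105·exp(−0.13863·40) = 0.410 mg/L
Dose 4 (230 mg at t=21 h): 230·exp(−0.13863·33) = 2.371 mg/L
Dose 5 (255 mg at t=28 h): 255·exp(−0.13863·26) = 6.937 mg/L
Dose 6 (45 mg at t=35 h): 45·exp(−0.13863·19) = 3.231 mg/L
Dose 7 (280 mg at t=42 h): 280·exp(−0.13863·12) = 53.050 mg/L
Dose 8 (65 mg at t=49 h): 65·exp(−0.13863·5) = 32.500 mg/L
C(54) = 0.126 + 0.326 + 0.410 + 2.371 + 6.937 + 3.231 + 53.050 + 32.500 = 98.951 mg/L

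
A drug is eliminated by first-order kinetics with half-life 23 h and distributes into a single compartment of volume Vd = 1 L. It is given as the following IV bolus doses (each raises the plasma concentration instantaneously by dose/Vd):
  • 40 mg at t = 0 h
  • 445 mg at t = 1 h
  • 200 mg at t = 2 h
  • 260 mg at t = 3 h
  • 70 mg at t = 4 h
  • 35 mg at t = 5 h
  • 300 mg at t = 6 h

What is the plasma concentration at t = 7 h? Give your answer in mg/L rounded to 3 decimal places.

k = ln 2 / 23 = 0.03014 per h
Dose 1 (40 mg at t=0 h): 40·exp(−0.03014·7) = 32.392 mg/L
Dose 2 (445 mg at t=1 h): 445·exp(−0.03014·6) = 371.390 mg/L
Dose 3 (200 mg at t=2 h): 200·exp(−0.03014·5) = 172.024 mg/L
Dose 4 (260 mg at t=3 h): 260·exp(−0.03014·4) = 230.473 mg/L
Dose 5 (70 mg at t=4 h): 70·exp(−0.03014·3) = 63.949 mg/L
Dose 6 (35 mg at t=5 h): 35·exp(−0.03014·2) = 32.953 mg/L
Dose 7 (300 mg at t=6 h): 300·exp(−0.03014·1) = 291.094 mg/L
C(7) = 32.392 + 371.390 + 172.024 + 230.473 + 63.949 + 32.953 + 291.094 = 1194.275 mg/L

1194.275 mg/L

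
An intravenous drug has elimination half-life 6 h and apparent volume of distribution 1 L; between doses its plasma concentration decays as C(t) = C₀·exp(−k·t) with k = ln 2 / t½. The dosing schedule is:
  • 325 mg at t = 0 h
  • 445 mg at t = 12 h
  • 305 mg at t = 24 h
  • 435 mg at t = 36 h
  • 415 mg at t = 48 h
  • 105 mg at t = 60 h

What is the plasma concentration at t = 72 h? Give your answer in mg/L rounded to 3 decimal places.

k = ln 2 / 6 = 0.11552 per h
Dose 1 (325 mg at t=0 h): 325·exp(−0.11552·72) = 0.079 mg/L
Dose 2 (445 mg at t=12 h): 445·exp(−0.11552·60) = 0.435 mg/L
Dose 3 (305 mg at t=24 h): 305·exp(−0.11552·48) = 1.191 mg/L
Dose 4 (435 mg at t=36 h): 435·exp(−0.11552·36) = 6.797 mg/L
Dose 5 (415 mg at t=48 h): 415·exp(−0.11552·24) = 25.938 mg/L
Dose 6 (105 mg at t=60 h): 105·exp(−0.11552·12) = 26.250 mg/L
C(72) = 0.079 + 0.435 + 1.191 + 6.797 + 25.938 + 26.250 = 60.690 mg/L

60.690 mg/L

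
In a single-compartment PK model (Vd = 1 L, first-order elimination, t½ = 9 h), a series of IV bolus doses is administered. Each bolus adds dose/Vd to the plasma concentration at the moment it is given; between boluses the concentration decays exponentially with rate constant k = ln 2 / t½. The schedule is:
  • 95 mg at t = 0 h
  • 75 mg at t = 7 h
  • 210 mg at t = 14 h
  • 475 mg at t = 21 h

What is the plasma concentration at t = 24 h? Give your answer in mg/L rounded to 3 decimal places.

k = ln 2 / 9 = 0.07702 per h
Dose 1 (95 mg at t=0 h): 95·exp(−0.07702·24) = 14.962 mg/L
Dose 2 (75 mg at t=7 h): 75·exp(−0.07702·17) = 20.251 mg/L
Dose 3 (210 mg at t=14 h): 210·exp(−0.07702·10) = 97.217 mg/L
Dose 4 (475 mg at t=21 h): 475·exp(−0.07702·3) = 377.008 mg/L
C(24) = 14.962 + 20.251 + 97.217 + 377.008 = 509.437 mg/L

509.437 mg/L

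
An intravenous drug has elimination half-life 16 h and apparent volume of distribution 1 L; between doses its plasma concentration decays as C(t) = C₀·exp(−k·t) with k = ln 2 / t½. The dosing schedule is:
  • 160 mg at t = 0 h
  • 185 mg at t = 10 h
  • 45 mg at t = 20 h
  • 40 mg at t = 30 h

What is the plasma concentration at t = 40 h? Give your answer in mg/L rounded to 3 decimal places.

123.577 mg/L

k = ln 2 / 16 = 0.04332 per h
Dose 1 (160 mg at t=0 h): 160·exp(−0.04332·40) = 28.284 mg/L
Dose 2 (185 mg at t=10 h): 185·exp(−0.04332·30) = 50.436 mg/L
Dose 3 (45 mg at t=20 h): 45·exp(−0.04332·20) = 18.920 mg/L
Dose 4 (40 mg at t=30 h): 40·exp(−0.04332·10) = 25.937 mg/L
C(40) = 28.284 + 50.436 + 18.920 + 25.937 = 123.577 mg/L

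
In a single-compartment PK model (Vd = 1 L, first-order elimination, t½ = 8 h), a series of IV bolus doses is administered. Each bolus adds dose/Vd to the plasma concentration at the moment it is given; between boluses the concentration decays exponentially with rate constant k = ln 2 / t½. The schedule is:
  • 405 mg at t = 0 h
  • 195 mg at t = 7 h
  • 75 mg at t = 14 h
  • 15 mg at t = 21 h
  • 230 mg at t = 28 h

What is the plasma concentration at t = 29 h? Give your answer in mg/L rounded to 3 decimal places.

300.671 mg/L

k = ln 2 / 8 = 0.08664 per h
Dose 1 (405 mg at t=0 h): 405·exp(−0.08664·29) = 32.826 mg/L
Dose 2 (195 mg at t=7 h): 195·exp(−0.08664·22) = 28.987 mg/L
Dose 3 (75 mg at t=14 h): 75·exp(−0.08664·15) = 20.447 mg/L
Dose 4 (15 mg at t=21 h): 15·exp(−0.08664·8) = 7.500 mg/L
Dose 5 (230 mg at t=28 h): 230·exp(−0.08664·1) = 210.911 mg/L
C(29) = 32.826 + 28.987 + 20.447 + 7.500 + 210.911 = 300.671 mg/L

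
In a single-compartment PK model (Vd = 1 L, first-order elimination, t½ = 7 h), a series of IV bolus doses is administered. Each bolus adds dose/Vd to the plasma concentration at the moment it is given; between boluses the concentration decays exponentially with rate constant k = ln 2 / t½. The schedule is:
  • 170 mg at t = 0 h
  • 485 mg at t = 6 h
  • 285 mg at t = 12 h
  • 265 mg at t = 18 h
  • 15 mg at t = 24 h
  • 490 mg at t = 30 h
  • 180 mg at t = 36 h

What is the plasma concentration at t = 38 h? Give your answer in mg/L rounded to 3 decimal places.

k = ln 2 / 7 = 0.09902 per h
Dose 1 (170 mg at t=0 h): 170·exp(−0.09902·38) = 3.947 mg/L
Dose 2 (485 mg at t=6 h): 485·exp(−0.09902·32) = 20.399 mg/L
Dose 3 (285 mg at t=12 h): 285·exp(−0.09902·26) = 21.714 mg/L
Dose 4 (265 mg at t=18 h): 265·exp(−0.09902·20) = 36.573 mg/L
Dose 5 (15 mg at t=24 h): 15·exp(−0.09902·14) = 3.750 mg/L
Dose 6 (490 mg at t=30 h): 490·exp(−0.09902·8) = 221.902 mg/L
Dose 7 (180 mg at t=36 h): 180·exp(−0.09902·2) = 147.660 mg/L
C(38) = 3.947 + 20.399 + 21.714 + 36.573 + 3.750 + 221.902 + 147.660 = 455.945 mg/L

455.945 mg/L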